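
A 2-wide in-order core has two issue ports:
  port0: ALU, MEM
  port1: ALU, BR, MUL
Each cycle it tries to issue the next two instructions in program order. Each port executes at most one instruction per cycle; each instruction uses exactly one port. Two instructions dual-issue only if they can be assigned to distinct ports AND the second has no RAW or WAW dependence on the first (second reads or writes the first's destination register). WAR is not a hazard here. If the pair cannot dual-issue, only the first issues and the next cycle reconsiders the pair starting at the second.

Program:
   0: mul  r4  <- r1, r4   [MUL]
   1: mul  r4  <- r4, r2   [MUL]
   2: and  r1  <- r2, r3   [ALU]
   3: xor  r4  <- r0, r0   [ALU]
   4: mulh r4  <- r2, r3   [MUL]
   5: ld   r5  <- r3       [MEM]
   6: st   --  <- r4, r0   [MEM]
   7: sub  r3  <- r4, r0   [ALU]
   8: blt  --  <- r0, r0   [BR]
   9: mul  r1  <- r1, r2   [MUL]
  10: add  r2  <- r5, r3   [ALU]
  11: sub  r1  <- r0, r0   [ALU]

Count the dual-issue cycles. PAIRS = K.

PAIRS = 4

  cy0 -> i0 (mul) no-port MUL/MUL
  cy1 -> i1,i2 (mul and) 2-wide
  cy2 -> i3 (xor) WAW r4
  cy3 -> i4,i5 (mulh ld) 2-wide
  cy4 -> i6,i7 (st sub) 2-wide
  cy5 -> i8 (blt) no-port BR/MUL
  cy6 -> i9,i10 (mul add) 2-wide
  cy7 -> i11 (sub) tail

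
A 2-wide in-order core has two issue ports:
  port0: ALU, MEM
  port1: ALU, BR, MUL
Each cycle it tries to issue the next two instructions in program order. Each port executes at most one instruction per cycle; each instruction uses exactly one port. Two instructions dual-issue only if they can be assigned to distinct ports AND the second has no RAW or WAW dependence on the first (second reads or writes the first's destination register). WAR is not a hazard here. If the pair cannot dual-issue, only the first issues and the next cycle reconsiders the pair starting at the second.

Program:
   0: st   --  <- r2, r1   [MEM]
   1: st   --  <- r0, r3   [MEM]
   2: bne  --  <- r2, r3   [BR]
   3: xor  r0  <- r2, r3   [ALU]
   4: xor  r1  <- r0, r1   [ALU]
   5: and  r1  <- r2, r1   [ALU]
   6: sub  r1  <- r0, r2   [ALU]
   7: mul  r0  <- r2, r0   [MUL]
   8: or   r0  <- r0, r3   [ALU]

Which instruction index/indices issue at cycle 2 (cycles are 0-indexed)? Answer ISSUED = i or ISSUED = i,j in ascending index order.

ISSUED = 3

  cy0 -> i0 (st) no-port MEM/MEM
  cy1 -> i1/i2 (st;bne) pair
  cy2 -> i3 (xor) RAW r0
  cy3 -> i4 (xor) RAW+WAW r1
  cy4 -> i5 (and) WAW r1
  cy5 -> i6/i7 (sub;mul) pair
  cy6 -> i8 (or) tail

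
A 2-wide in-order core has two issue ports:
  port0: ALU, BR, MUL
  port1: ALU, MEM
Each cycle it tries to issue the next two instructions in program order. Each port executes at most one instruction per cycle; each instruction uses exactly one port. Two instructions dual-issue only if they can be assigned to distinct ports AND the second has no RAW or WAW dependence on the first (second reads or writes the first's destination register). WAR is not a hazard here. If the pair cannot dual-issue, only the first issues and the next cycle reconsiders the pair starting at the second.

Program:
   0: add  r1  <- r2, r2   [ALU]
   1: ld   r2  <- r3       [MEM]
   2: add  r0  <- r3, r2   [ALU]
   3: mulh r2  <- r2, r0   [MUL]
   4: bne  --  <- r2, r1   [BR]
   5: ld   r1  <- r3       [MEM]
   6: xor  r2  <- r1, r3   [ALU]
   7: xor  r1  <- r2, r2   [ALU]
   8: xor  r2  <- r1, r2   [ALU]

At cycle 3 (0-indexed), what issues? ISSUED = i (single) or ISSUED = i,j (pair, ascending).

[0] i0+i1  add.ALU;ld.MEM  -- dual
[1] i2  add.ALU  -- RAW r0
[2] i3  mulh.MUL  -- no-port MUL/BR
[3] i4+i5  bne.BR;ld.MEM  -- dual
[4] i6  xor.ALU  -- RAW r2
[5] i7  xor.ALU  -- RAW r1
[6] i8  xor.ALU  -- tail

ISSUED = 4,5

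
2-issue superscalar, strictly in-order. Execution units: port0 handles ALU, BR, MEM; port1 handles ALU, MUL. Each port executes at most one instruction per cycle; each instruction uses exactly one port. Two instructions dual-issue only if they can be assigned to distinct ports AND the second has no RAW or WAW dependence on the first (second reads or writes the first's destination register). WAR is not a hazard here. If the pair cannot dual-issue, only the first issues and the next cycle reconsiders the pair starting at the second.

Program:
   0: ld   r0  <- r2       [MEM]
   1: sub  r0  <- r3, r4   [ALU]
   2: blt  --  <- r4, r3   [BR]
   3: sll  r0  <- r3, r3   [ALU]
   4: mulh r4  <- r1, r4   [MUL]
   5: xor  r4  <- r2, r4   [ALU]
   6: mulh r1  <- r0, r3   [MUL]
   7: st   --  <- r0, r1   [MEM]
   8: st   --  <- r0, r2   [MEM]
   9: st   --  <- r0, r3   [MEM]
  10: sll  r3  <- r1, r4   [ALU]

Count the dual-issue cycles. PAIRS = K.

t=0 i0:ld ; WAW r0
t=1 i1+i2:sub;blt ; pair
t=2 i3+i4:sll;mulh ; pair
t=3 i5+i6:xor;mulh ; pair
t=4 i7:st ; no-port MEM/MEM
t=5 i8:st ; no-port MEM/MEM
t=6 i9+i10:st;sll ; pair

PAIRS = 4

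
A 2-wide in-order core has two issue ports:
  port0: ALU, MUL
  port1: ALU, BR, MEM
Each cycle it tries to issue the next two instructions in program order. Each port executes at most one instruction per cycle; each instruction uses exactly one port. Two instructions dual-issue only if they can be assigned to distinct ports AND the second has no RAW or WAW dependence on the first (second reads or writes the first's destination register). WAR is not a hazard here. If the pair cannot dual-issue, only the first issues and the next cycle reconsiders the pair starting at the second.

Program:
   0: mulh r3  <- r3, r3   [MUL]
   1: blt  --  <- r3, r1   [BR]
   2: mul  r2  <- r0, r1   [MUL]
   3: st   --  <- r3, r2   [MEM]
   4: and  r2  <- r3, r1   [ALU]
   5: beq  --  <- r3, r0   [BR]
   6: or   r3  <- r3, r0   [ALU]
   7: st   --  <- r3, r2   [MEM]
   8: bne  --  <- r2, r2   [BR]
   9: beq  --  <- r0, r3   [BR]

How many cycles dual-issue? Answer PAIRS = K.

[0] i0  mulh.MUL  -- RAW r3
[1] i1+i2  blt.BR/mul.MUL  -- dual
[2] i3+i4  st.MEM/and.ALU  -- dual
[3] i5+i6  beq.BR/or.ALU  -- dual
[4] i7  st.MEM  -- no-port MEM/BR
[5] i8  bne.BR  -- no-port BR/BR
[6] i9  beq.BR  -- tail

PAIRS = 3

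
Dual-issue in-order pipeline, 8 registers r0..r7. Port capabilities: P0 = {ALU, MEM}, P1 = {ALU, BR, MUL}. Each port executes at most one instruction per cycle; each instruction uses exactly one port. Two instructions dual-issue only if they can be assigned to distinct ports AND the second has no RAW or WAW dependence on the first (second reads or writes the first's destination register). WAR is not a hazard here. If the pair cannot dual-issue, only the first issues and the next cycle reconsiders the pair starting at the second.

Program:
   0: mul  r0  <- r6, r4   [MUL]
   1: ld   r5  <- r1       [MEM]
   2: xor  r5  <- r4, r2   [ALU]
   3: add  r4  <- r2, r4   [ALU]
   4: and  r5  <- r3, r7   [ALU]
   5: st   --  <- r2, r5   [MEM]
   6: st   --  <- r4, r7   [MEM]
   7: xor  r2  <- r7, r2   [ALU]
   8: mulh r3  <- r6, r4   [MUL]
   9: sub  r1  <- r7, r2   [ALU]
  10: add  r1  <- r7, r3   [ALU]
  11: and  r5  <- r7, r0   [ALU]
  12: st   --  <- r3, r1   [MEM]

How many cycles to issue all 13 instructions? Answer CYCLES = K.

CYCLES = 8

0. mul.MUL+ld.MEM @i0+i1  | 2-wide
1. xor.ALU+add.ALU @i2+i3  | 2-wide
2. and.ALU @i4  | RAW r5
3. st.MEM @i5  | no-port MEM/MEM
4. st.MEM+xor.ALU @i6+i7  | 2-wide
5. mulh.MUL+sub.ALU @i8+i9  | 2-wide
6. add.ALU+and.ALU @i10+i11  | 2-wide
7. st.MEM @i12  | tail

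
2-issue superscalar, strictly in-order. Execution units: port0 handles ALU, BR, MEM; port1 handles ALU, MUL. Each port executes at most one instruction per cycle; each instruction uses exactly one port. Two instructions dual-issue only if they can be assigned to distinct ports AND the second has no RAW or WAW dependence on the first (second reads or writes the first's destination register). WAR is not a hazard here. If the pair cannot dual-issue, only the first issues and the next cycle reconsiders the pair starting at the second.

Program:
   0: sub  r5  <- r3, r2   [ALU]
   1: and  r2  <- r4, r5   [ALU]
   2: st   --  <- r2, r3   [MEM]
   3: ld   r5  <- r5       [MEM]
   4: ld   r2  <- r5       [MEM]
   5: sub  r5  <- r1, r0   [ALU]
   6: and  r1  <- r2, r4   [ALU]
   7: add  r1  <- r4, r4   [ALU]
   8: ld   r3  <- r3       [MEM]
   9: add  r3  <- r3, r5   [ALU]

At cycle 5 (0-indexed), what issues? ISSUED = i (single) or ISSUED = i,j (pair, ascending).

0. sub.ALU @i0  | RAW r5
1. and.ALU @i1  | RAW r2
2. st.MEM @i2  | no-port MEM/MEM
3. ld.MEM @i3  | no-port MEM/MEM
4. ld.MEM;sub.ALU @i4+i5  | pair
5. and.ALU @i6  | WAW r1
6. add.ALU;ld.MEM @i7+i8  | pair
7. add.ALU @i9  | tail

ISSUED = 6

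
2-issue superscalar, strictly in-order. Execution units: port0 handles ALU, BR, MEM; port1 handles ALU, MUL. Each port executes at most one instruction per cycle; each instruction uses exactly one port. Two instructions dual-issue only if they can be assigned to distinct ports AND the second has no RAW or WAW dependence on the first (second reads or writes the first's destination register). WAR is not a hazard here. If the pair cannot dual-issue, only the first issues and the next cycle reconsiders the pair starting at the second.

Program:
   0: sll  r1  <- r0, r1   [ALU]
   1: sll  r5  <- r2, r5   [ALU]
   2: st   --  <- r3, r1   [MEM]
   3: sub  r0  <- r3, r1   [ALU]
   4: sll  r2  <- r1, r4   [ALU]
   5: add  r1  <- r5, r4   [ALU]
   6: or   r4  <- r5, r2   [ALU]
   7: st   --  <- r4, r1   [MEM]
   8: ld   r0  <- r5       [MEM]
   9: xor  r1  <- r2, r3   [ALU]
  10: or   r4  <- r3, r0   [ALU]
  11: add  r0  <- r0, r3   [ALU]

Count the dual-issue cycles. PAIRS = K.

t=0 i0+i1:sll.ALU sll.ALU ; 2-wide
t=1 i2+i3:st.MEM sub.ALU ; 2-wide
t=2 i4+i5:sll.ALU add.ALU ; 2-wide
t=3 i6:or.ALU ; RAW r4
t=4 i7:st.MEM ; no-port MEM/MEM
t=5 i8+i9:ld.MEM xor.ALU ; 2-wide
t=6 i10+i11:or.ALU add.ALU ; 2-wide

PAIRS = 5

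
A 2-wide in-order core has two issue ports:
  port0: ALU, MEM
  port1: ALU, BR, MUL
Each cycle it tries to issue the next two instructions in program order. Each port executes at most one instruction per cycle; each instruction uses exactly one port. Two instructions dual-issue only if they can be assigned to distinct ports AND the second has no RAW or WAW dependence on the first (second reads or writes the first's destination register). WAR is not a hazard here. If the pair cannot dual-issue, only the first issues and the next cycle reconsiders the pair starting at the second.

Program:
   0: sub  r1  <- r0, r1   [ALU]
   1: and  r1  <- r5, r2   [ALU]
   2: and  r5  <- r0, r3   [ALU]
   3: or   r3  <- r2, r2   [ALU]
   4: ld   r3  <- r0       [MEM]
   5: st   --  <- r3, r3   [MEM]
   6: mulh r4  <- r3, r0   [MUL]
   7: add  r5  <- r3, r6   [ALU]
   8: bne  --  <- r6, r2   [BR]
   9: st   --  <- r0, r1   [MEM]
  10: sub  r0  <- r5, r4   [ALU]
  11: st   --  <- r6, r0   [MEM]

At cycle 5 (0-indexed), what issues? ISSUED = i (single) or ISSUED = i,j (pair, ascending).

ISSUED = 7,8

  cy0 -> i0 (sub.ALU) WAW r1
  cy1 -> i1&i2 (and.ALU and.ALU) pair
  cy2 -> i3 (or.ALU) WAW r3
  cy3 -> i4 (ld.MEM) no-port MEM/MEM
  cy4 -> i5&i6 (st.MEM mulh.MUL) pair
  cy5 -> i7&i8 (add.ALU bne.BR) pair
  cy6 -> i9&i10 (st.MEM sub.ALU) pair
  cy7 -> i11 (st.MEM) tail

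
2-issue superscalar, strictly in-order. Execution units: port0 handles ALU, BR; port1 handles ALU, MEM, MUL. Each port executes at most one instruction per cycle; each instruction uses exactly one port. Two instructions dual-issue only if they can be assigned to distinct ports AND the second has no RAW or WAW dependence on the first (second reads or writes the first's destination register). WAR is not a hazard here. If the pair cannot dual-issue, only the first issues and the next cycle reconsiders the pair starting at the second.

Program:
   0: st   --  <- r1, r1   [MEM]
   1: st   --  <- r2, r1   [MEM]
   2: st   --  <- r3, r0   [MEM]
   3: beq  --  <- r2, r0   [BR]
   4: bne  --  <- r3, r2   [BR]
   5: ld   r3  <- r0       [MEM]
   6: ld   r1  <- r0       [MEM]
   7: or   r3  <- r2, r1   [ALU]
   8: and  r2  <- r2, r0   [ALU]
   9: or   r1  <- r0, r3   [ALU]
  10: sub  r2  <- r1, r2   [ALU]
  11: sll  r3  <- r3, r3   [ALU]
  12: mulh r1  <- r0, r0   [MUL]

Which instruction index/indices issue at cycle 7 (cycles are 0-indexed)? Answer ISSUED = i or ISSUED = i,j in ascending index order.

ISSUED = 10,11

0. st.MEM @i0  | no-port MEM/MEM
1. st.MEM @i1  | no-port MEM/MEM
2. st.MEM/beq.BR @i2+i3  | pair
3. bne.BR/ld.MEM @i4+i5  | pair
4. ld.MEM @i6  | RAW r1
5. or.ALU/and.ALU @i7+i8  | pair
6. or.ALU @i9  | RAW r1
7. sub.ALU/sll.ALU @i10+i11  | pair
8. mulh.MUL @i12  | tail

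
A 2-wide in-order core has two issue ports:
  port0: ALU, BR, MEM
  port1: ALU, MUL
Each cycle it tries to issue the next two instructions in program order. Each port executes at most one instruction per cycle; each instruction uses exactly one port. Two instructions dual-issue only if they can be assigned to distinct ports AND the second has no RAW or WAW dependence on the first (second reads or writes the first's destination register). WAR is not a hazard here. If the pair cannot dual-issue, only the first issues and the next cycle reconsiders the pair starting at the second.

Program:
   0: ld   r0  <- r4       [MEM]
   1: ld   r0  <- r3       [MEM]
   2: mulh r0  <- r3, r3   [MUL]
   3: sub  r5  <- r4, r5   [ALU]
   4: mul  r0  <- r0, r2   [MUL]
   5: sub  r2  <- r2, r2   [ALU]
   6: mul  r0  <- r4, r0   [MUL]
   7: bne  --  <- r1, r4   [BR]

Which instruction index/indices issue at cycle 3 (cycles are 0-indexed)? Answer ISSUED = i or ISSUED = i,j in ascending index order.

[0] i0  ld  -- no-port MEM/MEM
[1] i1  ld  -- WAW r0
[2] i2+i3  mulh;sub  -- pair
[3] i4+i5  mul;sub  -- pair
[4] i6+i7  mul;bne  -- pair

ISSUED = 4,5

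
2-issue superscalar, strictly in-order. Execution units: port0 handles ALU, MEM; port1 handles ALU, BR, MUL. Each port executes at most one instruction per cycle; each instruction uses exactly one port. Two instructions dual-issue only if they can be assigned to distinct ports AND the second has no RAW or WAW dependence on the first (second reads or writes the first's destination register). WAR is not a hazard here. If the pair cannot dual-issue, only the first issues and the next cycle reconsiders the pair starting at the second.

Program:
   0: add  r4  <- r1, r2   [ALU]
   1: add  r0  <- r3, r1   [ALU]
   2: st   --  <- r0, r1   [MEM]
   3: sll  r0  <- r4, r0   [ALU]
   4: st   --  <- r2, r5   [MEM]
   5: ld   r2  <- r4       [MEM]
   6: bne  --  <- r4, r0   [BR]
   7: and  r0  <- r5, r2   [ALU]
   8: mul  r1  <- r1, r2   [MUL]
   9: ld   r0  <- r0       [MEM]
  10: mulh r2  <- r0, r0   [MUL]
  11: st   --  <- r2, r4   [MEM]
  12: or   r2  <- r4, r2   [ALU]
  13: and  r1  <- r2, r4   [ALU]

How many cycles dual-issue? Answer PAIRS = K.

PAIRS = 5

  cy0 -> i0+i1 (add.ALU+add.ALU) 2-wide
  cy1 -> i2+i3 (st.MEM+sll.ALU) 2-wide
  cy2 -> i4 (st.MEM) no-port MEM/MEM
  cy3 -> i5+i6 (ld.MEM+bne.BR) 2-wide
  cy4 -> i7+i8 (and.ALU+mul.MUL) 2-wide
  cy5 -> i9 (ld.MEM) RAW r0
  cy6 -> i10 (mulh.MUL) RAW r2
  cy7 -> i11+i12 (st.MEM+or.ALU) 2-wide
  cy8 -> i13 (and.ALU) tail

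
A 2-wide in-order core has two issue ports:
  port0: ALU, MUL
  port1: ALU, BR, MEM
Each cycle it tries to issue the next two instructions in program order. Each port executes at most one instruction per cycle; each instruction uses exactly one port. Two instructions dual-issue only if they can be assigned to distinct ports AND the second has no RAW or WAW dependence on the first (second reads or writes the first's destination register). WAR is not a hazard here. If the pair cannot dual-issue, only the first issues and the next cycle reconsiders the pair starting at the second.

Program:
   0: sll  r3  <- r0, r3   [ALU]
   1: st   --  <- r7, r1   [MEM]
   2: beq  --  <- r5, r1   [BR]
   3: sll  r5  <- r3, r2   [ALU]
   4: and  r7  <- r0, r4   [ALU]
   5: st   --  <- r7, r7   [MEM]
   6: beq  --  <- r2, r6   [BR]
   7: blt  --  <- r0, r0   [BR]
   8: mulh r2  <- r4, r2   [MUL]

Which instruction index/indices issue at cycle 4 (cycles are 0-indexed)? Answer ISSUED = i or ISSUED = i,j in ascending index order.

c0: i0&i1 sll.ALU;st.MEM  2-wide
c1: i2&i3 beq.BR;sll.ALU  2-wide
c2: i4 and.ALU  RAW r7
c3: i5 st.MEM  no-port MEM/BR
c4: i6 beq.BR  no-port BR/BR
c5: i7&i8 blt.BR;mulh.MUL  2-wide

ISSUED = 6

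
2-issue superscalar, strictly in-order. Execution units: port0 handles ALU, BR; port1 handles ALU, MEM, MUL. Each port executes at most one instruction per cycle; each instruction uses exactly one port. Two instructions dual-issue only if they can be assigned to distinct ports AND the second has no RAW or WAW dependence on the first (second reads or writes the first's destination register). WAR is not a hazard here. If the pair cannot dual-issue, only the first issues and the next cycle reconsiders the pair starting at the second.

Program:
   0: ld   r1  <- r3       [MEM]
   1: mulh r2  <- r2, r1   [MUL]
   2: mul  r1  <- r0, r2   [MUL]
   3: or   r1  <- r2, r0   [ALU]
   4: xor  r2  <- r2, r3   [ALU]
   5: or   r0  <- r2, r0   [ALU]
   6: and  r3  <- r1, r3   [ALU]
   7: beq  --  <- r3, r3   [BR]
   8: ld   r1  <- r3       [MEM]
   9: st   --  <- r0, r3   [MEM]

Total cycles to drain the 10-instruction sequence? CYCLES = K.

CYCLES = 7

0. ld.MEM @i0  | no-port MEM/MUL
1. mulh.MUL @i1  | no-port MUL/MUL
2. mul.MUL @i2  | WAW r1
3. or.ALU;xor.ALU @i3&i4  | dual
4. or.ALU;and.ALU @i5&i6  | dual
5. beq.BR;ld.MEM @i7&i8  | dual
6. st.MEM @i9  | tail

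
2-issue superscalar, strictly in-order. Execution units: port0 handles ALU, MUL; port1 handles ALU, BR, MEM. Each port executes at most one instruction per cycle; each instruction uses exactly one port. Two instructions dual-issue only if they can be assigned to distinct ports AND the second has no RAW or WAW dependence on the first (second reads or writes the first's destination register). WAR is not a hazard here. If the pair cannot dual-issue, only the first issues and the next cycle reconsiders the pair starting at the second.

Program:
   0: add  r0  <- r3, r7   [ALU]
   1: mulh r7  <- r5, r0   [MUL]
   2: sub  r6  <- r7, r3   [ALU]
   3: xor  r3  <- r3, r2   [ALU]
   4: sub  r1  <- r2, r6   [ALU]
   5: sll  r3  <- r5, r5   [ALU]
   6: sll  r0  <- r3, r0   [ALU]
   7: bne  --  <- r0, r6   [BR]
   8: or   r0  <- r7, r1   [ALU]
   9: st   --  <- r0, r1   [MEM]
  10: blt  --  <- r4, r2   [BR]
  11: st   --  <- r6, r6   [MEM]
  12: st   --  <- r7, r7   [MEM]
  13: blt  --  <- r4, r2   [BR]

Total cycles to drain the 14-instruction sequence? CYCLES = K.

#0 head=0: add i0 RAW r0
#1 head=1: mulh i1 RAW r7
#2 head=2: sub;xor i2&i3 dual
#3 head=4: sub;sll i4&i5 dual
#4 head=6: sll i6 RAW r0
#5 head=7: bne;or i7&i8 dual
#6 head=9: st i9 no-port MEM/BR
#7 head=10: blt i10 no-port BR/MEM
#8 head=11: st i11 no-port MEM/MEM
#9 head=12: st i12 no-port MEM/BR
#10 head=13: blt i13 tail

CYCLES = 11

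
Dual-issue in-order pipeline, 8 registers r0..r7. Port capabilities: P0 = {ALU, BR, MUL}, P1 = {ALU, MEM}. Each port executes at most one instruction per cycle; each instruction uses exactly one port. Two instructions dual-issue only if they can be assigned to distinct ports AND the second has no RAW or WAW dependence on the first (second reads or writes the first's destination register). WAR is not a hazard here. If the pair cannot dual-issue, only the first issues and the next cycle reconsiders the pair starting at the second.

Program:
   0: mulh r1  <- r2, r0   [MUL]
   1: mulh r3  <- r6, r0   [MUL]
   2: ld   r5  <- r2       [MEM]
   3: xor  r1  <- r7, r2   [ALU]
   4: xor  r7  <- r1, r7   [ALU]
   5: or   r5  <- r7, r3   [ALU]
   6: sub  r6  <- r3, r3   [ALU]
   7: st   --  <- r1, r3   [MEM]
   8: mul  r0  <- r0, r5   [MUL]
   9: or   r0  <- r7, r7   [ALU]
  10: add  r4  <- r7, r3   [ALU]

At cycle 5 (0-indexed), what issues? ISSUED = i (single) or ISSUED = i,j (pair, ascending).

ISSUED = 7,8

  cy0 -> i0 (mulh.MUL) no-port MUL/MUL
  cy1 -> i1,i2 (mulh.MUL;ld.MEM) 2-wide
  cy2 -> i3 (xor.ALU) RAW r1
  cy3 -> i4 (xor.ALU) RAW r7
  cy4 -> i5,i6 (or.ALU;sub.ALU) 2-wide
  cy5 -> i7,i8 (st.MEM;mul.MUL) 2-wide
  cy6 -> i9,i10 (or.ALU;add.ALU) 2-wide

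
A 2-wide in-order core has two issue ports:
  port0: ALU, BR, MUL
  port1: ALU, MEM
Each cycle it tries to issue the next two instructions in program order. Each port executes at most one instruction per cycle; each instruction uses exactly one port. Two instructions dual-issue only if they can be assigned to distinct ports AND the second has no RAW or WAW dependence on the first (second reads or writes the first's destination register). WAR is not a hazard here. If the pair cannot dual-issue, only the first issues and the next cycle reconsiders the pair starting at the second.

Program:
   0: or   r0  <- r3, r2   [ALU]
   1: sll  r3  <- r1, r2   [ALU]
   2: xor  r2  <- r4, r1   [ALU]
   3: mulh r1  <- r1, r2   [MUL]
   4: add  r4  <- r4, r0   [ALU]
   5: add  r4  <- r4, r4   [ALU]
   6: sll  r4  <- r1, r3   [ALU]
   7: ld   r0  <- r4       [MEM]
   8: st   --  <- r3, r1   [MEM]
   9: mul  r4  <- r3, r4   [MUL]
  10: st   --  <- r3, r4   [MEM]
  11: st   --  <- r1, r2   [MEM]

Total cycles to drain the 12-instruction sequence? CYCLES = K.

t=0 i0/i1:or.ALU+sll.ALU ; dual
t=1 i2:xor.ALU ; RAW r2
t=2 i3/i4:mulh.MUL+add.ALU ; dual
t=3 i5:add.ALU ; WAW r4
t=4 i6:sll.ALU ; RAW r4
t=5 i7:ld.MEM ; no-port MEM/MEM
t=6 i8/i9:st.MEM+mul.MUL ; dual
t=7 i10:st.MEM ; no-port MEM/MEM
t=8 i11:st.MEM ; tail

CYCLES = 9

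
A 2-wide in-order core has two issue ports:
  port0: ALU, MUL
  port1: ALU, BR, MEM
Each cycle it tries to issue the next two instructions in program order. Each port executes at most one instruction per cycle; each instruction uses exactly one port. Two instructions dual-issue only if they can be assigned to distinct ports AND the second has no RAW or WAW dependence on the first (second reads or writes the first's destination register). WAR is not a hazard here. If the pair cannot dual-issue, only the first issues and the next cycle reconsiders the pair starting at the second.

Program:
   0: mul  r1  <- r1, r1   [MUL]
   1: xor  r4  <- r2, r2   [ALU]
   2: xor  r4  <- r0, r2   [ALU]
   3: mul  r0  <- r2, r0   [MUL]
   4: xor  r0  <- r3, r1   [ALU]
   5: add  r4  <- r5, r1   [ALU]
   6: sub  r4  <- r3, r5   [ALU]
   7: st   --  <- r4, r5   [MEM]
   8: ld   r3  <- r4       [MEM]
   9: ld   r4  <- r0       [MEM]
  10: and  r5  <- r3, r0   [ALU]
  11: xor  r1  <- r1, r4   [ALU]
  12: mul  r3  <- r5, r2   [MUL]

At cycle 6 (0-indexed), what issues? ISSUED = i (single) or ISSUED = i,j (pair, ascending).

ISSUED = 9,10

#0 head=0: mul.MUL;xor.ALU i0,i1 pair
#1 head=2: xor.ALU;mul.MUL i2,i3 pair
#2 head=4: xor.ALU;add.ALU i4,i5 pair
#3 head=6: sub.ALU i6 RAW r4
#4 head=7: st.MEM i7 no-port MEM/MEM
#5 head=8: ld.MEM i8 no-port MEM/MEM
#6 head=9: ld.MEM;and.ALU i9,i10 pair
#7 head=11: xor.ALU;mul.MUL i11,i12 pair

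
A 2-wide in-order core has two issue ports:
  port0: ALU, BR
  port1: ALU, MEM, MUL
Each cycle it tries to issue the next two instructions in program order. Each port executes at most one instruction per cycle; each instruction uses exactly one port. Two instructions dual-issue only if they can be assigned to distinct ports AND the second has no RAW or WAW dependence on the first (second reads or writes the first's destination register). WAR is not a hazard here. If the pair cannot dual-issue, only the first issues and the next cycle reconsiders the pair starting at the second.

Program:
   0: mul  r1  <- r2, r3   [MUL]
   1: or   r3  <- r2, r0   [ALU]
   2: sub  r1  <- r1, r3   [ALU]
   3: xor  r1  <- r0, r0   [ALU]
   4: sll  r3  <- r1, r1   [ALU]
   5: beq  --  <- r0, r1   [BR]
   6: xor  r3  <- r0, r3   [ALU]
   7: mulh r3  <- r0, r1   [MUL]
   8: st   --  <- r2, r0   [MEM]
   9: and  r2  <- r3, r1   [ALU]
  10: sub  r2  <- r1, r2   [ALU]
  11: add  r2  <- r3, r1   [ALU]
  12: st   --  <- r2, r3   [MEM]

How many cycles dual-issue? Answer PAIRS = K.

t=0 i0+i1:mul/or ; pair
t=1 i2:sub ; WAW r1
t=2 i3:xor ; RAW r1
t=3 i4+i5:sll/beq ; pair
t=4 i6:xor ; WAW r3
t=5 i7:mulh ; no-port MUL/MEM
t=6 i8+i9:st/and ; pair
t=7 i10:sub ; WAW r2
t=8 i11:add ; RAW r2
t=9 i12:st ; tail

PAIRS = 3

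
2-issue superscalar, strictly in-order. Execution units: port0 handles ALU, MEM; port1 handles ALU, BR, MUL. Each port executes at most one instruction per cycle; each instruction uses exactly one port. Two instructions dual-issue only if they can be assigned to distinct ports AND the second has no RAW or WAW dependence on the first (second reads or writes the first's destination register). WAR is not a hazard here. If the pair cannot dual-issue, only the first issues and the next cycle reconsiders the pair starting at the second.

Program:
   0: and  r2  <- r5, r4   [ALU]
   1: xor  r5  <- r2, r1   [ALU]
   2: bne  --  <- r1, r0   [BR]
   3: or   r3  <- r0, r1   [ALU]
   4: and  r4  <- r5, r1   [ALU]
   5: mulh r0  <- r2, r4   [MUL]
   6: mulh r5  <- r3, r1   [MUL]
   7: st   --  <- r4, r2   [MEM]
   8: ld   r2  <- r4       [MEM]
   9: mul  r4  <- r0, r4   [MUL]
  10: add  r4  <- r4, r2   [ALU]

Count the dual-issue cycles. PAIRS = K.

PAIRS = 4

#0 head=0: and.ALU i0 RAW r2
#1 head=1: xor.ALU/bne.BR i1&i2 dual
#2 head=3: or.ALU/and.ALU i3&i4 dual
#3 head=5: mulh.MUL i5 no-port MUL/MUL
#4 head=6: mulh.MUL/st.MEM i6&i7 dual
#5 head=8: ld.MEM/mul.MUL i8&i9 dual
#6 head=10: add.ALU i10 tail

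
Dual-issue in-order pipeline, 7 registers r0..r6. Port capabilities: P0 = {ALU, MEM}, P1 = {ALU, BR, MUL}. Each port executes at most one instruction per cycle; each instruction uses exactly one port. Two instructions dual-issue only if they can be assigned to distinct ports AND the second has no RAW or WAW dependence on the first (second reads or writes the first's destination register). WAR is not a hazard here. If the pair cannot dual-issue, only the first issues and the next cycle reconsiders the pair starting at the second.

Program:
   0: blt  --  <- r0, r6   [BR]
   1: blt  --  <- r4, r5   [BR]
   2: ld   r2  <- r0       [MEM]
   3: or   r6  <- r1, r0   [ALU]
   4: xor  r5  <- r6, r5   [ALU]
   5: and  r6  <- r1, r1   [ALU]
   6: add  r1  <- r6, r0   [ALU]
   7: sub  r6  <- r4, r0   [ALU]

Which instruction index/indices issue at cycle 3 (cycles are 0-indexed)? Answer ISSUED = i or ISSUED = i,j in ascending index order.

ISSUED = 4,5

  cy0 -> i0 (blt.BR) no-port BR/BR
  cy1 -> i1+i2 (blt.BR;ld.MEM) dual
  cy2 -> i3 (or.ALU) RAW r6
  cy3 -> i4+i5 (xor.ALU;and.ALU) dual
  cy4 -> i6+i7 (add.ALU;sub.ALU) dual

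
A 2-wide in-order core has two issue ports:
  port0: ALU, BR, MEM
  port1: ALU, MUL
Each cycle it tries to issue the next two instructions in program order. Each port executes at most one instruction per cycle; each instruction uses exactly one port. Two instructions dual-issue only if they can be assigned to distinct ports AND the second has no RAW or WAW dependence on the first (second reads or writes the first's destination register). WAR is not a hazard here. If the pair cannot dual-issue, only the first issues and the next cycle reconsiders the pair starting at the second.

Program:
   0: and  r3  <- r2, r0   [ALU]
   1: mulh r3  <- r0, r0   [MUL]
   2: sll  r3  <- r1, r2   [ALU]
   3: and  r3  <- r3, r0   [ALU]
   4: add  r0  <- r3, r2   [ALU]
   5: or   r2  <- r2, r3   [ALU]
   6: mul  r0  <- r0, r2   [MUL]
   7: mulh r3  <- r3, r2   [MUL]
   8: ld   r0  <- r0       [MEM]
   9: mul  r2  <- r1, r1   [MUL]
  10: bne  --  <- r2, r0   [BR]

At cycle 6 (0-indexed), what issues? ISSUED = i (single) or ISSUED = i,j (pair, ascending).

c0: i0 and.ALU  WAW r3
c1: i1 mulh.MUL  WAW r3
c2: i2 sll.ALU  RAW+WAW r3
c3: i3 and.ALU  RAW r3
c4: i4&i5 add.ALU;or.ALU  pair
c5: i6 mul.MUL  no-port MUL/MUL
c6: i7&i8 mulh.MUL;ld.MEM  pair
c7: i9 mul.MUL  RAW r2
c8: i10 bne.BR  tail

ISSUED = 7,8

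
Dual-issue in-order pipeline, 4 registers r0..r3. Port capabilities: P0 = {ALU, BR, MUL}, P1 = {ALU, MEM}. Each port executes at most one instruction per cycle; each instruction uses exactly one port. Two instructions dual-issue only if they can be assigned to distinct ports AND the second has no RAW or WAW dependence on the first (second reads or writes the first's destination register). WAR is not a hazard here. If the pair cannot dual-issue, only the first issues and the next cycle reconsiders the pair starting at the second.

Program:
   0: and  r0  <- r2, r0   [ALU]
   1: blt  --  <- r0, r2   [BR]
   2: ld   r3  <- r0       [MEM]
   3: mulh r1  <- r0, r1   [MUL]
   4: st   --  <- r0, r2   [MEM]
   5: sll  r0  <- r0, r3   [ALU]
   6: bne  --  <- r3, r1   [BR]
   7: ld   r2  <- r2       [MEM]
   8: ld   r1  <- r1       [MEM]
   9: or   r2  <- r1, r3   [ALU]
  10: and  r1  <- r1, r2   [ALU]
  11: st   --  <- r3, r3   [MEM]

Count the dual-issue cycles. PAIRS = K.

#0 head=0: and.ALU i0 RAW r0
#1 head=1: blt.BR;ld.MEM i1,i2 pair
#2 head=3: mulh.MUL;st.MEM i3,i4 pair
#3 head=5: sll.ALU;bne.BR i5,i6 pair
#4 head=7: ld.MEM i7 no-port MEM/MEM
#5 head=8: ld.MEM i8 RAW r1
#6 head=9: or.ALU i9 RAW r2
#7 head=10: and.ALU;st.MEM i10,i11 pair

PAIRS = 4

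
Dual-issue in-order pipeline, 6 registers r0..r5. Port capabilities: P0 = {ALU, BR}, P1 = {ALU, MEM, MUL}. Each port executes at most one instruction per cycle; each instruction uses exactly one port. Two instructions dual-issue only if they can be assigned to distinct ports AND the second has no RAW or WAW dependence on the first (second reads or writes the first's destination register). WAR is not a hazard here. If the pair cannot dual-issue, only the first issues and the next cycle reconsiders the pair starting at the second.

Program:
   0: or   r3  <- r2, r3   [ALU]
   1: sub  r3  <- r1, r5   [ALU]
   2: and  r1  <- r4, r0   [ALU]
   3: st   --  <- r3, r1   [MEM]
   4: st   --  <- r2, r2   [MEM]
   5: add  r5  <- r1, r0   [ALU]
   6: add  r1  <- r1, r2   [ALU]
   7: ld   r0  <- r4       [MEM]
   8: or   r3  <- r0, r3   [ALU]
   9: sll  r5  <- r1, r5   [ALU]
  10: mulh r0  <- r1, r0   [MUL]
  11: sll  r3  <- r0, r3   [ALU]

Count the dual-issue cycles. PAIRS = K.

0. or.ALU @i0  | WAW r3
1. sub.ALU/and.ALU @i1,i2  | dual
2. st.MEM @i3  | no-port MEM/MEM
3. st.MEM/add.ALU @i4,i5  | dual
4. add.ALU/ld.MEM @i6,i7  | dual
5. or.ALU/sll.ALU @i8,i9  | dual
6. mulh.MUL @i10  | RAW r0
7. sll.ALU @i11  | tail

PAIRS = 4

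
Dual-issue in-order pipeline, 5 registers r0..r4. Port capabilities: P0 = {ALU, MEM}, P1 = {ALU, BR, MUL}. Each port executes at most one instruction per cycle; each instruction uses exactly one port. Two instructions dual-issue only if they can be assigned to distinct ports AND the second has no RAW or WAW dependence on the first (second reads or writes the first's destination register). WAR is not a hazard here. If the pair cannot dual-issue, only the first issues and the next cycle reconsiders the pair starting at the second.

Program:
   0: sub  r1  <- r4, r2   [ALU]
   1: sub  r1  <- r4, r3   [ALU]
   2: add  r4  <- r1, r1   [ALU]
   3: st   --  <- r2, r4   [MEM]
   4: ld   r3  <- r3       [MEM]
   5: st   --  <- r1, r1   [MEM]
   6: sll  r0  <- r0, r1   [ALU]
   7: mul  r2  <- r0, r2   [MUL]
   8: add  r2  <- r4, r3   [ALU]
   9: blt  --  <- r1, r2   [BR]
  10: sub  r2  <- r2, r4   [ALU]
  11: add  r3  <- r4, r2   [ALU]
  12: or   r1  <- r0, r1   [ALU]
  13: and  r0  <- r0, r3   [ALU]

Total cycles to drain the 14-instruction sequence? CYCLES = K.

CYCLES = 11

[0] i0  sub.ALU  -- WAW r1
[1] i1  sub.ALU  -- RAW r1
[2] i2  add.ALU  -- RAW r4
[3] i3  st.MEM  -- no-port MEM/MEM
[4] i4  ld.MEM  -- no-port MEM/MEM
[5] i5,i6  st.MEM/sll.ALU  -- dual
[6] i7  mul.MUL  -- WAW r2
[7] i8  add.ALU  -- RAW r2
[8] i9,i10  blt.BR/sub.ALU  -- dual
[9] i11,i12  add.ALU/or.ALU  -- dual
[10] i13  and.ALU  -- tail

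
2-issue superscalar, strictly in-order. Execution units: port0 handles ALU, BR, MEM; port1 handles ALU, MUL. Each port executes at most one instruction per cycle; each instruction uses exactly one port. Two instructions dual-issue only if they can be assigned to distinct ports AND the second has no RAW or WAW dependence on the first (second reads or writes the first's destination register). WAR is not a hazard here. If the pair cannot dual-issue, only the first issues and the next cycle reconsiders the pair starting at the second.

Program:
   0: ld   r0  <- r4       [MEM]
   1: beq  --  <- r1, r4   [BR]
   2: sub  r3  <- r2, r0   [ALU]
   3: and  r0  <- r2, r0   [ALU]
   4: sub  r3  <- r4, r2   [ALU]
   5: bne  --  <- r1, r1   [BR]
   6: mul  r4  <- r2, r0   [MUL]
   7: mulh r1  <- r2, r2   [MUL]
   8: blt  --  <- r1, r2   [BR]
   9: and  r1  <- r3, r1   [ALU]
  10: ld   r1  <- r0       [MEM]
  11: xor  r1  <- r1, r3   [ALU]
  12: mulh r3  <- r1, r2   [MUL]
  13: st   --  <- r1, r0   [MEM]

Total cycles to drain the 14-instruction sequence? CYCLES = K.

[0] i0  ld  -- no-port MEM/BR
[1] i1/i2  beq sub  -- 2-wide
[2] i3/i4  and sub  -- 2-wide
[3] i5/i6  bne mul  -- 2-wide
[4] i7  mulh  -- RAW r1
[5] i8/i9  blt and  -- 2-wide
[6] i10  ld  -- RAW+WAW r1
[7] i11  xor  -- RAW r1
[8] i12/i13  mulh st  -- 2-wide

CYCLES = 9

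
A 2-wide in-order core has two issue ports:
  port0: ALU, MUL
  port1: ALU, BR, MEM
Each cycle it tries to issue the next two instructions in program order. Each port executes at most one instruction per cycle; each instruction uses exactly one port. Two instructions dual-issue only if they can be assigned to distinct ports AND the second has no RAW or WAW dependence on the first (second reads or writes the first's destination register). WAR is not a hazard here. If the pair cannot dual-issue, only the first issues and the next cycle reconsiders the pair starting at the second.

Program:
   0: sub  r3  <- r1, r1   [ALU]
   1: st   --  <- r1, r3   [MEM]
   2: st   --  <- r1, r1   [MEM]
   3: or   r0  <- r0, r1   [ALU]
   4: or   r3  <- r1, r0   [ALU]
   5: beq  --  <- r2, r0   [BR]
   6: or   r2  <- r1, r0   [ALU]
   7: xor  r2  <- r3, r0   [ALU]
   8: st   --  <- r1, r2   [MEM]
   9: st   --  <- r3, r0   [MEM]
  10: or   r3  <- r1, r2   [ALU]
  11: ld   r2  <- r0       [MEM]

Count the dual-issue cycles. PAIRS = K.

t=0 i0:sub.ALU ; RAW r3
t=1 i1:st.MEM ; no-port MEM/MEM
t=2 i2/i3:st.MEM or.ALU ; 2-wide
t=3 i4/i5:or.ALU beq.BR ; 2-wide
t=4 i6:or.ALU ; WAW r2
t=5 i7:xor.ALU ; RAW r2
t=6 i8:st.MEM ; no-port MEM/MEM
t=7 i9/i10:st.MEM or.ALU ; 2-wide
t=8 i11:ld.MEM ; tail

PAIRS = 3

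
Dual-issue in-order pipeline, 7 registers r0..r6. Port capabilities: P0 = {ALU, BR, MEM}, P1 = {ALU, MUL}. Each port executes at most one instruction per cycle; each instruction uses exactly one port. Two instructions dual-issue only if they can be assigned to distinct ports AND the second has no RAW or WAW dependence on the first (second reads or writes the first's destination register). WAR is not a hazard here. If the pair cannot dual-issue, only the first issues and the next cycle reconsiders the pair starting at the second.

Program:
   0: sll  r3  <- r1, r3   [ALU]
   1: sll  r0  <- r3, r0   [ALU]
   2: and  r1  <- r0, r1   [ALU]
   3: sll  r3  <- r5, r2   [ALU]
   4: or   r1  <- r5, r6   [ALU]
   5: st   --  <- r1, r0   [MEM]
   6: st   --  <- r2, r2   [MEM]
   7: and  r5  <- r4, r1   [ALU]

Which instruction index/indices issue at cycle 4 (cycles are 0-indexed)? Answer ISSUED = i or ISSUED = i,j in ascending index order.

0. sll @i0  | RAW r3
1. sll @i1  | RAW r0
2. and sll @i2+i3  | 2-wide
3. or @i4  | RAW r1
4. st @i5  | no-port MEM/MEM
5. st and @i6+i7  | 2-wide

ISSUED = 5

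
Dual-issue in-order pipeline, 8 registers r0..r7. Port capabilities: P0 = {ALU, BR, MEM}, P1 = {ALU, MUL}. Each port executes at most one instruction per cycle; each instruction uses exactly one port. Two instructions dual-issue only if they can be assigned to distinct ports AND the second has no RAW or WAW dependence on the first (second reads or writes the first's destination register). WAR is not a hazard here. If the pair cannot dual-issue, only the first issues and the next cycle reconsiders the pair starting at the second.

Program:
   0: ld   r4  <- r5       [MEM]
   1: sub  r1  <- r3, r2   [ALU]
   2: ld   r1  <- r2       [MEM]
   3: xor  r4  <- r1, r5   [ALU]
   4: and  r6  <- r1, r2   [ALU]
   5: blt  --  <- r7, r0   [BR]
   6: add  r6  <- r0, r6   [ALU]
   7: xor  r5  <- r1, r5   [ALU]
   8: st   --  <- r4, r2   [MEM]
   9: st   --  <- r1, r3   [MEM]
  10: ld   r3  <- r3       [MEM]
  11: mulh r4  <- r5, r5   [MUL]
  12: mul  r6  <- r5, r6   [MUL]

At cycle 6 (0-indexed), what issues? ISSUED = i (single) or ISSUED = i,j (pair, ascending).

0. ld/sub @i0&i1  | dual
1. ld @i2  | RAW r1
2. xor/and @i3&i4  | dual
3. blt/add @i5&i6  | dual
4. xor/st @i7&i8  | dual
5. st @i9  | no-port MEM/MEM
6. ld/mulh @i10&i11  | dual
7. mul @i12  | tail

ISSUED = 10,11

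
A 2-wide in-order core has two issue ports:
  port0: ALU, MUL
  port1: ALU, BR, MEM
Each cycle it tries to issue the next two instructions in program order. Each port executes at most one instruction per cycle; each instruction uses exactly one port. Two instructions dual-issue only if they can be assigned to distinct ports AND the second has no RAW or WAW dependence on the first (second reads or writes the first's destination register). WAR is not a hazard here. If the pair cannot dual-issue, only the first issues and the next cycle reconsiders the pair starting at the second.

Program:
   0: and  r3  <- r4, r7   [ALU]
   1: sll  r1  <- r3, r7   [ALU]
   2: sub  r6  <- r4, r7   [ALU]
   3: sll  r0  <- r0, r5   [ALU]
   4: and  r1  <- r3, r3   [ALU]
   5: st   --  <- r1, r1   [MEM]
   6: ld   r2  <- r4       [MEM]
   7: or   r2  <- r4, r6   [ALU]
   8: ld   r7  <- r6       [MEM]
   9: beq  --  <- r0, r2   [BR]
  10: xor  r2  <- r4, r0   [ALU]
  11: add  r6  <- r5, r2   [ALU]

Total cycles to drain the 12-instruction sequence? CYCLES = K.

[0] i0  and  -- RAW r3
[1] i1&i2  sll/sub  -- dual
[2] i3&i4  sll/and  -- dual
[3] i5  st  -- no-port MEM/MEM
[4] i6  ld  -- WAW r2
[5] i7&i8  or/ld  -- dual
[6] i9&i10  beq/xor  -- dual
[7] i11  add  -- tail

CYCLES = 8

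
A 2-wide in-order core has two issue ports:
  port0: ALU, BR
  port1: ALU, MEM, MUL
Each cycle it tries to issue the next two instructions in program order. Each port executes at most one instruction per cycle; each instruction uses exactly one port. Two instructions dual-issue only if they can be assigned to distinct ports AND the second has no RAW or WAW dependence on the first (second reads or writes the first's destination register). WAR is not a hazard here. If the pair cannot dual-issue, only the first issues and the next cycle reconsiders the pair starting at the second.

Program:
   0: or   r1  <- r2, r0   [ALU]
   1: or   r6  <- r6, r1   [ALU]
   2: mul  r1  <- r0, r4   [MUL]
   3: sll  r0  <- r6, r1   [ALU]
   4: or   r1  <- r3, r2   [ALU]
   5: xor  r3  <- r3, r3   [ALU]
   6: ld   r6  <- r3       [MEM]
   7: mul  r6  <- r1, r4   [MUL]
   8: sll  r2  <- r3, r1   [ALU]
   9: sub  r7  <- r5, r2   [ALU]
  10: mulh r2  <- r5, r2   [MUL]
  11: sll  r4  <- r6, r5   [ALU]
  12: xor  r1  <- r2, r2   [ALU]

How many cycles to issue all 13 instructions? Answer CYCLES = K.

#0 head=0: or i0 RAW r1
#1 head=1: or mul i1,i2 pair
#2 head=3: sll or i3,i4 pair
#3 head=5: xor i5 RAW r3
#4 head=6: ld i6 no-port MEM/MUL
#5 head=7: mul sll i7,i8 pair
#6 head=9: sub mulh i9,i10 pair
#7 head=11: sll xor i11,i12 pair

CYCLES = 8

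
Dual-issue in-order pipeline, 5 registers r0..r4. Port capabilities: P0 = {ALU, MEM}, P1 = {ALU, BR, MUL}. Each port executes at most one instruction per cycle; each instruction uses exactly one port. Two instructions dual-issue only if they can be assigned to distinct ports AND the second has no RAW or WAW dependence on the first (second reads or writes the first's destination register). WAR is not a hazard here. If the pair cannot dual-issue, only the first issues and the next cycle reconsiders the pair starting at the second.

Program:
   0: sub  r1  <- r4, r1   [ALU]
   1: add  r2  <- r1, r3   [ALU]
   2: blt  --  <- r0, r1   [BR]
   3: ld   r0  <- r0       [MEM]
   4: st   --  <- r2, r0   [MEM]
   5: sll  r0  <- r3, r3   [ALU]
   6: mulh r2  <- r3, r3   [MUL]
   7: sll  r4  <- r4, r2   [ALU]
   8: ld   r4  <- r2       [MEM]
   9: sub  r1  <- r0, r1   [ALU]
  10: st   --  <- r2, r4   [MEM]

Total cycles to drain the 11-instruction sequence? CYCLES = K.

0. sub @i0  | RAW r1
1. add/blt @i1+i2  | pair
2. ld @i3  | no-port MEM/MEM
3. st/sll @i4+i5  | pair
4. mulh @i6  | RAW r2
5. sll @i7  | WAW r4
6. ld/sub @i8+i9  | pair
7. st @i10  | tail

CYCLES = 8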